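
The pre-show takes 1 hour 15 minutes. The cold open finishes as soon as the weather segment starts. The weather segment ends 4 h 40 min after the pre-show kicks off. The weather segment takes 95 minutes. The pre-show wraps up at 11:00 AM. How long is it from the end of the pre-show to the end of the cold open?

The pre-show starts at 11:00 AM − 75 min = 9:45 AM.
The weather segment ends at 9:45 AM + 280 min = 2:25 PM.
The weather segment starts at 2:25 PM − 95 min = 12:50 PM.
So the cold open ends at 12:50 PM.
From 11:00 AM to 12:50 PM is 1 hour 50 minutes.

1 hour 50 minutes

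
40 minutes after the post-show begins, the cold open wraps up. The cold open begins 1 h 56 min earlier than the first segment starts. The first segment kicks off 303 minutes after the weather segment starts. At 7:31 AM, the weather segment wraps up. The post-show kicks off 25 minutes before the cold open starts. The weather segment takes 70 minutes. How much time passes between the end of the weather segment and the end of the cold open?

2 h 12 min

The weather segment starts at 7:31 AM − 70 min = 6:21 AM.
The first segment starts at 6:21 AM + 303 min = 11:24 AM.
The cold open starts at 11:24 AM − 116 min = 9:28 AM.
The post-show starts at 9:28 AM − 25 min = 9:03 AM.
The cold open ends at 9:03 AM + 40 min = 9:43 AM.
From 7:31 AM to 9:43 AM is 2 h 12 min.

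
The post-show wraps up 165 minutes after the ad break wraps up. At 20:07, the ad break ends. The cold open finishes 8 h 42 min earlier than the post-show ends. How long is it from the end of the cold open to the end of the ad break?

5 hours 57 minutes

The post-show ends at 20:07 + 165 min = 22:52.
The cold open ends at 22:52 − 522 min = 14:10.
From 14:10 to 20:07 is 5 hours 57 minutes.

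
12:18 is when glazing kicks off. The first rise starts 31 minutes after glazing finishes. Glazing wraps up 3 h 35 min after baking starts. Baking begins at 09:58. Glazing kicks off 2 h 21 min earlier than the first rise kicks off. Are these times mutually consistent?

Glazing ends at 09:58 + 215 min = 13:33.
The first rise starts at 13:33 + 31 min = 14:04.
Glazing starts at 14:04 − 141 min = 11:43.
But glazing is also said to start at 12:18 — a 35-minute conflict.

No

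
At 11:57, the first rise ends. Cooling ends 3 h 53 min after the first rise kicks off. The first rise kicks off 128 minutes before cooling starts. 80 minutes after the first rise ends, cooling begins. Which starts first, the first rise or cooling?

the first rise

Cooling starts at 11:57 + 80 min = 13:17.
The first rise starts at 13:17 − 128 min = 11:09.
The first rise starts at 11:09 and cooling starts at 13:17, so the first rise is first.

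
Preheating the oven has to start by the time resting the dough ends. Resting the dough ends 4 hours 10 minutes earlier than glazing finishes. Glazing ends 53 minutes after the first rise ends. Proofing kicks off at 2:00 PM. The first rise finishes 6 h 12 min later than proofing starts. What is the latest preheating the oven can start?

4:55 PM

The first rise ends at 2:00 PM + 372 min = 8:12 PM.
Glazing ends at 8:12 PM + 53 min = 9:05 PM.
Resting the dough ends at 9:05 PM − 250 min = 4:55 PM.
Preheating the oven is bounded by resting the dough, so the latest it can start is 4:55 PM.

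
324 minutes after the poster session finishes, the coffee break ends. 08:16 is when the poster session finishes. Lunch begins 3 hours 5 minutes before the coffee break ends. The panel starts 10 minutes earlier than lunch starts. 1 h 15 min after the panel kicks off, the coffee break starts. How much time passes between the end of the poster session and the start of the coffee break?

The coffee break ends at 08:16 + 324 min = 13:40.
Lunch starts at 13:40 − 185 min = 10:35.
The panel starts at 10:35 − 10 min = 10:25.
The coffee break starts at 10:25 + 75 min = 11:40.
From 08:16 to 11:40 is 204 minutes.

204 minutes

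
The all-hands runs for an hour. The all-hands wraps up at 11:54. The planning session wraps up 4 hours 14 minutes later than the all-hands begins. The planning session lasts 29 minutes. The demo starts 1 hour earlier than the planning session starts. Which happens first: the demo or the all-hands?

The all-hands starts at 11:54 − 60 min = 10:54.
The planning session ends at 10:54 + 254 min = 15:08.
The planning session starts at 15:08 − 29 min = 14:39.
The demo starts at 14:39 − 60 min = 13:39.
The demo starts at 13:39 and the all-hands starts at 10:54, so the all-hands is first.

the all-hands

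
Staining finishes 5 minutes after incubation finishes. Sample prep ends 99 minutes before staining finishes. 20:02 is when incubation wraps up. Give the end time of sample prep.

18:28

Staining ends at 20:02 + 5 min = 20:07.
Sample prep ends at 20:07 − 99 min = 18:28.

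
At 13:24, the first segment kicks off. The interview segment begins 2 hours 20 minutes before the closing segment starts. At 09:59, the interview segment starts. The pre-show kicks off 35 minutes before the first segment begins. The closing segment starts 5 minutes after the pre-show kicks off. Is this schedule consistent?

No

The pre-show starts at 13:24 − 35 min = 12:49.
The closing segment starts at 12:49 + 5 min = 12:54.
The interview segment starts at 12:54 − 140 min = 10:34.
But the interview segment is also said to start at 09:59 — a 35-minute conflict.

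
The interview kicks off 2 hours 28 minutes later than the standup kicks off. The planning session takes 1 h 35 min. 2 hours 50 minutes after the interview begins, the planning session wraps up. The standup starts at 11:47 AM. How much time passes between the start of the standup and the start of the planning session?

3 hours 43 minutes

The interview starts at 11:47 AM + 148 min = 2:15 PM.
The planning session ends at 2:15 PM + 170 min = 5:05 PM.
The planning session starts at 5:05 PM − 95 min = 3:30 PM.
From 11:47 AM to 3:30 PM is 3 hours 43 minutes.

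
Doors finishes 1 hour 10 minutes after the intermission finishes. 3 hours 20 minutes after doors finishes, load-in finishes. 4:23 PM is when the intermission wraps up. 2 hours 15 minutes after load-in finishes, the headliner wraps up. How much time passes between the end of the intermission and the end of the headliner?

6 h 45 min

Doors ends at 4:23 PM + 70 min = 5:33 PM.
Load-in ends at 5:33 PM + 200 min = 8:53 PM.
The headliner ends at 8:53 PM + 135 min = 11:08 PM.
From 4:23 PM to 11:08 PM is 6 h 45 min.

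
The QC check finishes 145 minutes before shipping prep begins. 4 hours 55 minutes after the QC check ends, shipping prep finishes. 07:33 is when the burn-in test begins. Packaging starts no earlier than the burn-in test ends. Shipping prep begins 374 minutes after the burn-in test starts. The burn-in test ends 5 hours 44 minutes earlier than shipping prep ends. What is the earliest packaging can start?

10:33

Shipping prep starts at 07:33 + 374 min = 13:47.
The QC check ends at 13:47 − 145 min = 11:22.
Shipping prep ends at 11:22 + 295 min = 16:17.
The burn-in test ends at 16:17 − 344 min = 10:33.
Packaging is bounded by the burn-in test, so the earliest it can start is 10:33.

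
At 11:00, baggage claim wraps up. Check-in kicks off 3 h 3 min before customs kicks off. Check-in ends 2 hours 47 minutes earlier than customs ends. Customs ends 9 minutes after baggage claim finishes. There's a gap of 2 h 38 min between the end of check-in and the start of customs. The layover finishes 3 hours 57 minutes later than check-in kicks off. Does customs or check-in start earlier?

check-in

Customs ends at 11:00 + 9 min = 11:09.
Check-in ends at 11:09 − 167 min = 08:22.
Customs starts at 08:22 + 158 min = 11:00.
Check-in starts at 11:00 − 183 min = 07:57.
Customs starts at 11:00 and check-in starts at 07:57, so check-in is first.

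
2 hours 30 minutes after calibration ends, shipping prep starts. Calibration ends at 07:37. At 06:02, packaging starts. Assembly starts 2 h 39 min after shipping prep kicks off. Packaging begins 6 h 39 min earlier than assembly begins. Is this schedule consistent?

No

Shipping prep starts at 07:37 + 150 min = 10:07.
Assembly starts at 10:07 + 159 min = 12:46.
Packaging starts at 12:46 − 399 min = 06:07.
But packaging is also said to start at 06:02 — a 5-minute conflict.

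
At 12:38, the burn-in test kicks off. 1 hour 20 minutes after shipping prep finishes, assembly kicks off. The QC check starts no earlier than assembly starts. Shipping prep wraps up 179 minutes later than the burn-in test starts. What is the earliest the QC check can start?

16:57

Shipping prep ends at 12:38 + 179 min = 15:37.
Assembly starts at 15:37 + 80 min = 16:57.
The QC check is bounded by assembly, so the earliest it can start is 16:57.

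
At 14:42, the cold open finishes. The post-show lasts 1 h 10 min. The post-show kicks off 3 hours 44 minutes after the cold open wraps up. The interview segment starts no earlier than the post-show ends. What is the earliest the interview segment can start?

The post-show starts at 14:42 + 224 min = 18:26.
The post-show ends at 18:26 + 70 min = 19:36.
The interview segment is bounded by the post-show, so the earliest it can start is 19:36.

19:36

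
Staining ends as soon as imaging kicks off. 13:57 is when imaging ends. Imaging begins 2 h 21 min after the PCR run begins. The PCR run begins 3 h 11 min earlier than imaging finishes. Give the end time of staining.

13:07

The PCR run starts at 13:57 − 191 min = 10:46.
Imaging starts at 10:46 + 141 min = 13:07.
So staining ends at 13:07.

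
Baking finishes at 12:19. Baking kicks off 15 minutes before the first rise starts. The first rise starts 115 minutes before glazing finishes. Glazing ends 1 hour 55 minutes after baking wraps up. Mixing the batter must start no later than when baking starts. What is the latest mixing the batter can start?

Glazing ends at 12:19 + 115 min = 14:14.
The first rise starts at 14:14 − 115 min = 12:19.
Baking starts at 12:19 − 15 min = 12:04.
Mixing the batter is bounded by baking, so the latest it can start is 12:04.

12:04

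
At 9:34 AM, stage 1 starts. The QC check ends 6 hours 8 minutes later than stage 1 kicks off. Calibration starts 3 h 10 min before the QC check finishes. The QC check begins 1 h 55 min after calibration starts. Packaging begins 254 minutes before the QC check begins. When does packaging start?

The QC check ends at 9:34 AM + 368 min = 3:42 PM.
Calibration starts at 3:42 PM − 190 min = 12:32 PM.
The QC check starts at 12:32 PM + 115 min = 2:27 PM.
Packaging starts at 2:27 PM − 254 min = 10:13 AM.

10:13 AM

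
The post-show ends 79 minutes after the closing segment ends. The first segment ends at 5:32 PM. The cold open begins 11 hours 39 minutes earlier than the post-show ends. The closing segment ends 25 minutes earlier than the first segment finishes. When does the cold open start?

6:47 AM

The closing segment ends at 5:32 PM − 25 min = 5:07 PM.
The post-show ends at 5:07 PM + 79 min = 6:26 PM.
The cold open starts at 6:26 PM − 699 min = 6:47 AM.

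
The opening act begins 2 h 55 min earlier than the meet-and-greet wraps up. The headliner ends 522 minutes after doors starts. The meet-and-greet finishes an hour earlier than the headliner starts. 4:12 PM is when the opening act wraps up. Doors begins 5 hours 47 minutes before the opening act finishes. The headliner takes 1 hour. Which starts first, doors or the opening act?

Doors starts at 4:12 PM − 347 min = 10:25 AM.
The headliner ends at 10:25 AM + 522 min = 7:07 PM.
The headliner starts at 7:07 PM − 60 min = 6:07 PM.
The meet-and-greet ends at 6:07 PM − 60 min = 5:07 PM.
The opening act starts at 5:07 PM − 175 min = 2:12 PM.
Doors starts at 10:25 AM and the opening act starts at 2:12 PM, so doors is first.

doors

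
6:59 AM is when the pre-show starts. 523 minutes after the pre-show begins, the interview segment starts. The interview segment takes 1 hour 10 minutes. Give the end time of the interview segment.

The interview segment starts at 6:59 AM + 523 min = 3:42 PM.
The interview segment ends at 3:42 PM + 70 min = 4:52 PM.

4:52 PM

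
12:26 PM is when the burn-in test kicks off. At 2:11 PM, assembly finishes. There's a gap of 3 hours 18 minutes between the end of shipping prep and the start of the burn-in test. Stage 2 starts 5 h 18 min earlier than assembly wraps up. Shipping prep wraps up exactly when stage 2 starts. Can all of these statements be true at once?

Stage 2 starts at 2:11 PM − 318 min = 8:53 AM.
So shipping prep ends at 8:53 AM.
The burn-in test starts at 8:53 AM + 198 min = 12:11 PM.
But the burn-in test is also said to start at 12:26 PM — a 15-minute conflict.

No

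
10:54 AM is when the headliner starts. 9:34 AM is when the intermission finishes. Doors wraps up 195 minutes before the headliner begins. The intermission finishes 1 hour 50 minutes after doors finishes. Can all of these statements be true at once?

Doors ends at 10:54 AM − 195 min = 7:39 AM.
The intermission ends at 7:39 AM + 110 min = 9:29 AM.
But the intermission is also said to end at 9:34 AM — a 5-minute conflict.

No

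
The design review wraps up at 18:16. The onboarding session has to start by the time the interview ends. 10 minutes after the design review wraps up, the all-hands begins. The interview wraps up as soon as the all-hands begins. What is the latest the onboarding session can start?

The all-hands starts at 18:16 + 10 min = 18:26.
So the interview ends at 18:26.
The onboarding session is bounded by the interview, so the latest it can start is 18:26.

18:26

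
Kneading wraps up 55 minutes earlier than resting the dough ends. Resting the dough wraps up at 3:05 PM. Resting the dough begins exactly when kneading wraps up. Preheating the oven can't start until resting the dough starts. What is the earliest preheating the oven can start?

Kneading ends at 3:05 PM − 55 min = 2:10 PM.
So resting the dough starts at 2:10 PM.
Preheating the oven is bounded by resting the dough, so the earliest it can start is 2:10 PM.

2:10 PM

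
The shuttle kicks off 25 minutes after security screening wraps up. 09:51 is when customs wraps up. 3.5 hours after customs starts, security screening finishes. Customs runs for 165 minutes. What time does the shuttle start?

11:01

Customs starts at 09:51 − 165 min = 07:06.
Security screening ends at 07:06 + 210 min = 10:36.
The shuttle starts at 10:36 + 25 min = 11:01.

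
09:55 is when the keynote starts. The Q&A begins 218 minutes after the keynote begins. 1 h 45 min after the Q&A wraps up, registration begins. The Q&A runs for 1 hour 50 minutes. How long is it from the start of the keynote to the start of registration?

The Q&A starts at 09:55 + 218 min = 13:33.
The Q&A ends at 13:33 + 110 min = 15:23.
Registration starts at 15:23 + 105 min = 17:08.
From 09:55 to 17:08 is 433 minutes.

433 minutes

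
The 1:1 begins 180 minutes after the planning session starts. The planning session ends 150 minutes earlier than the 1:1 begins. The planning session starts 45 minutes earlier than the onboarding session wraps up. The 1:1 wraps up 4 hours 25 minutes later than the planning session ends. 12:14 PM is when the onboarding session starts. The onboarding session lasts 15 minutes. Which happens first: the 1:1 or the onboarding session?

the onboarding session

The onboarding session ends at 12:14 PM + 15 min = 12:29 PM.
The planning session starts at 12:29 PM − 45 min = 11:44 AM.
The 1:1 starts at 11:44 AM + 180 min = 2:44 PM.
The 1:1 starts at 2:44 PM and the onboarding session starts at 12:14 PM, so the onboarding session is first.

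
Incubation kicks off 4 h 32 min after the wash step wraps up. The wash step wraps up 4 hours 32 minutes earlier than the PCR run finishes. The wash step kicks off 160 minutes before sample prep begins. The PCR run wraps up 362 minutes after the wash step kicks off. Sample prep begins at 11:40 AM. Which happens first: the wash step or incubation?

the wash step

The wash step starts at 11:40 AM − 160 min = 9:00 AM.
The PCR run ends at 9:00 AM + 362 min = 3:02 PM.
The wash step ends at 3:02 PM − 272 min = 10:30 AM.
Incubation starts at 10:30 AM + 272 min = 3:02 PM.
The wash step starts at 9:00 AM and incubation starts at 3:02 PM, so the wash step is first.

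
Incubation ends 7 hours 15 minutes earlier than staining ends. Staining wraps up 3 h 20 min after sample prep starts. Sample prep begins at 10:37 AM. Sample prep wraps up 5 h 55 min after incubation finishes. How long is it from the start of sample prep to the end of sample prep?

120 minutes

Staining ends at 10:37 AM + 200 min = 1:57 PM.
Incubation ends at 1:57 PM − 435 min = 6:42 AM.
Sample prep ends at 6:42 AM + 355 min = 12:37 PM.
From 10:37 AM to 12:37 PM is 120 minutes.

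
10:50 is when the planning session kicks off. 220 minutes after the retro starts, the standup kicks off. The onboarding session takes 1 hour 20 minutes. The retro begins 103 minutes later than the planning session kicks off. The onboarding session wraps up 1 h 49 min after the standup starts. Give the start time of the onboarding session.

16:42

The retro starts at 10:50 + 103 min = 12:33.
The standup starts at 12:33 + 220 min = 16:13.
The onboarding session ends at 16:13 + 109 min = 18:02.
The onboarding session starts at 18:02 − 80 min = 16:42.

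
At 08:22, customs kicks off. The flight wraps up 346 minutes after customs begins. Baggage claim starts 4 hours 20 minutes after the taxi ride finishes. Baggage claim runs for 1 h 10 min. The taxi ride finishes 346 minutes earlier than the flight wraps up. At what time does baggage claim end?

The flight ends at 08:22 + 346 min = 14:08.
The taxi ride ends at 14:08 − 346 min = 08:22.
Baggage claim starts at 08:22 + 260 min = 12:42.
Baggage claim ends at 12:42 + 70 min = 13:52.

13:52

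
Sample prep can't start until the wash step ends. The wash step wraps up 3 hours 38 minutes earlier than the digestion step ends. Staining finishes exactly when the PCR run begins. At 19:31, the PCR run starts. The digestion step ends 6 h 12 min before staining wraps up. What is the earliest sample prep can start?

Staining ends at 19:31.
The digestion step ends at 19:31 − 372 min = 13:19.
The wash step ends at 13:19 − 218 min = 09:41.
Sample prep is bounded by the wash step, so the earliest it can start is 09:41.

09:41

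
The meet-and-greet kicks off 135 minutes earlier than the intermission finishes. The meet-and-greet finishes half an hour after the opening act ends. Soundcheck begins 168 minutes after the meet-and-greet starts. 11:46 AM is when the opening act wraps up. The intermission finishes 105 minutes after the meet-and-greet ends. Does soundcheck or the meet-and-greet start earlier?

The meet-and-greet ends at 11:46 AM + 30 min = 12:16 PM.
The intermission ends at 12:16 PM + 105 min = 2:01 PM.
The meet-and-greet starts at 2:01 PM − 135 min = 11:46 AM.
Soundcheck starts at 11:46 AM + 168 min = 2:34 PM.
Soundcheck starts at 2:34 PM and the meet-and-greet starts at 11:46 AM, so the meet-and-greet is first.

the meet-and-greet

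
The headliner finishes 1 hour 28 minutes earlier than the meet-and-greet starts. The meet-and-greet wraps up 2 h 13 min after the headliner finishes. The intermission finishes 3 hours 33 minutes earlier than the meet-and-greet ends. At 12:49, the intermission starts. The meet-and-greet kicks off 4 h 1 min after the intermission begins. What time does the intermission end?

14:02

The meet-and-greet starts at 12:49 + 241 min = 16:50.
The headliner ends at 16:50 − 88 min = 15:22.
The meet-and-greet ends at 15:22 + 133 min = 17:35.
The intermission ends at 17:35 − 213 min = 14:02.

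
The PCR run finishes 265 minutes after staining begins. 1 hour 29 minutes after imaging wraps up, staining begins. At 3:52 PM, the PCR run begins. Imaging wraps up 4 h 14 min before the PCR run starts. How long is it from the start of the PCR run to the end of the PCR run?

1 h 40 min

Imaging ends at 3:52 PM − 254 min = 11:38 AM.
Staining starts at 11:38 AM + 89 min = 1:07 PM.
The PCR run ends at 1:07 PM + 265 min = 5:32 PM.
From 3:52 PM to 5:32 PM is 1 h 40 min.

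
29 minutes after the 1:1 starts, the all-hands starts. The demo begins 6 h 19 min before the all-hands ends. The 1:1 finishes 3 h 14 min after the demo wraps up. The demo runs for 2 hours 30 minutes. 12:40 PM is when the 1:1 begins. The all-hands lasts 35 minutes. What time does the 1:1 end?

1:09 PM

The all-hands starts at 12:40 PM + 29 min = 1:09 PM.
The all-hands ends at 1:09 PM + 35 min = 1:44 PM.
The demo starts at 1:44 PM − 379 min = 7:25 AM.
The demo ends at 7:25 AM + 150 min = 9:55 AM.
The 1:1 ends at 9:55 AM + 194 min = 1:09 PM.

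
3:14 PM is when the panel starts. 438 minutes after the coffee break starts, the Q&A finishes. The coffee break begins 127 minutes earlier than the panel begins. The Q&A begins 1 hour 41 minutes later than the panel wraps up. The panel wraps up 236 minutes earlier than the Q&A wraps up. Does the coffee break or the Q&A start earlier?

the coffee break

The coffee break starts at 3:14 PM − 127 min = 1:07 PM.
The Q&A ends at 1:07 PM + 438 min = 8:25 PM.
The panel ends at 8:25 PM − 236 min = 4:29 PM.
The Q&A starts at 4:29 PM + 101 min = 6:10 PM.
The coffee break starts at 1:07 PM and the Q&A starts at 6:10 PM, so the coffee break is first.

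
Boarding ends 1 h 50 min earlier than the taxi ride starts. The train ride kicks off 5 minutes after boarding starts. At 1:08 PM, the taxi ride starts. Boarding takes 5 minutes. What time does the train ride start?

Boarding ends at 1:08 PM − 110 min = 11:18 AM.
Boarding starts at 11:18 AM − 5 min = 11:13 AM.
The train ride starts at 11:13 AM + 5 min = 11:18 AM.

11:18 AM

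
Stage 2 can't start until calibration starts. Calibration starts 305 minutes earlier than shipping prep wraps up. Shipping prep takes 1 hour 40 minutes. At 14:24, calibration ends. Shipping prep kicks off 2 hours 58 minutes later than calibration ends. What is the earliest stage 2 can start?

Shipping prep starts at 14:24 + 178 min = 17:22.
Shipping prep ends at 17:22 + 100 min = 19:02.
Calibration starts at 19:02 − 305 min = 13:57.
Stage 2 is bounded by calibration, so the earliest it can start is 13:57.

13:57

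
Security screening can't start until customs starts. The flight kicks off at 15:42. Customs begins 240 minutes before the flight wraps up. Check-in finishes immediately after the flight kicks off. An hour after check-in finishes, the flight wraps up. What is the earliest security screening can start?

Check-in ends at 15:42.
The flight ends at 15:42 + 60 min = 16:42.
Customs starts at 16:42 − 240 min = 12:42.
Security screening is bounded by customs, so the earliest it can start is 12:42.

12:42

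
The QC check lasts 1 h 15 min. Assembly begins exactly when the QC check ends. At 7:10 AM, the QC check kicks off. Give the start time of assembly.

The QC check ends at 7:10 AM + 75 min = 8:25 AM.
So assembly starts at 8:25 AM.

8:25 AM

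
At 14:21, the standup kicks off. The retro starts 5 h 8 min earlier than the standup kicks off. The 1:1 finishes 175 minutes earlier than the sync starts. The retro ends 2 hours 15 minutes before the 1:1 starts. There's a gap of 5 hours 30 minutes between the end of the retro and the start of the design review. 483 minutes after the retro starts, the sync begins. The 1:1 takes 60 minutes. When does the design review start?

16:36

The retro starts at 14:21 − 308 min = 09:13.
The sync starts at 09:13 + 483 min = 17:16.
The 1:1 ends at 17:16 − 175 min = 14:21.
The 1:1 starts at 14:21 − 60 min = 13:21.
The retro ends at 13:21 − 135 min = 11:06.
The design review starts at 11:06 + 330 min = 16:36.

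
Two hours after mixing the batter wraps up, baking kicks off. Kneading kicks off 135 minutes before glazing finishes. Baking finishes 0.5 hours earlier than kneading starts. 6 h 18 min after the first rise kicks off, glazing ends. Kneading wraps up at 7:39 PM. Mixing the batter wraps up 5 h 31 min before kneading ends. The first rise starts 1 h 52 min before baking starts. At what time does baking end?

5:49 PM

Mixing the batter ends at 7:39 PM − 331 min = 2:08 PM.
Baking starts at 2:08 PM + 120 min = 4:08 PM.
The first rise starts at 4:08 PM − 112 min = 2:16 PM.
Glazing ends at 2:16 PM + 378 min = 8:34 PM.
Kneading starts at 8:34 PM − 135 min = 6:19 PM.
Baking ends at 6:19 PM − 30 min = 5:49 PM.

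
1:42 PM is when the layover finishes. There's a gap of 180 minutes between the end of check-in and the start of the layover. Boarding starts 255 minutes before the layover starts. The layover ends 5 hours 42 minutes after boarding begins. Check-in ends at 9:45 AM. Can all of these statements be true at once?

The layover starts at 9:45 AM + 180 min = 12:45 PM.
Boarding starts at 12:45 PM − 255 min = 8:30 AM.
The layover ends at 8:30 AM + 342 min = 2:12 PM.
But the layover is also said to end at 1:42 PM — a 30-minute conflict.

No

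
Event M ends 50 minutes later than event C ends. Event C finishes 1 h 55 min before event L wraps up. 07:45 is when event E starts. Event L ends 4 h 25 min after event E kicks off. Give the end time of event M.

11:05

Event L ends at 07:45 + 265 min = 12:10.
Event C ends at 12:10 − 115 min = 10:15.
Event M ends at 10:15 + 50 min = 11:05.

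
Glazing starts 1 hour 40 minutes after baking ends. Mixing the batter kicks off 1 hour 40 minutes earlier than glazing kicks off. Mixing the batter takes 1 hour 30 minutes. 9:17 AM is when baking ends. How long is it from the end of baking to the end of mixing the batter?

an hour and a half

Glazing starts at 9:17 AM + 100 min = 10:57 AM.
Mixing the batter starts at 10:57 AM − 100 min = 9:17 AM.
Mixing the batter ends at 9:17 AM + 90 min = 10:47 AM.
From 9:17 AM to 10:47 AM is an hour and a half.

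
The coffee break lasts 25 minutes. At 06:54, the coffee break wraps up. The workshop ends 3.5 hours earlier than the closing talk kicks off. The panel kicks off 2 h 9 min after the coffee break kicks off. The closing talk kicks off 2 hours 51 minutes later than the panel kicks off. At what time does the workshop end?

07:59

The coffee break starts at 06:54 − 25 min = 06:29.
The panel starts at 06:29 + 129 min = 08:38.
The closing talk starts at 08:38 + 171 min = 11:29.
The workshop ends at 11:29 − 210 min = 07:59.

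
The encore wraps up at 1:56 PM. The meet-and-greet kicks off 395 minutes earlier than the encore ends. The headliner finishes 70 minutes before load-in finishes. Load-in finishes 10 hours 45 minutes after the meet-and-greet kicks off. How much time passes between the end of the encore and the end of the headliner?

180 minutes

The meet-and-greet starts at 1:56 PM − 395 min = 7:21 AM.
Load-in ends at 7:21 AM + 645 min = 6:06 PM.
The headliner ends at 6:06 PM − 70 min = 4:56 PM.
From 1:56 PM to 4:56 PM is 180 minutes.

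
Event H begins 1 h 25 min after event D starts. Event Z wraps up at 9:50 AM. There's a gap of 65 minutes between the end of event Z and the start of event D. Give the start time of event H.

Event D starts at 9:50 AM + 65 min = 10:55 AM.
Event H starts at 10:55 AM + 85 min = 12:20 PM.

12:20 PM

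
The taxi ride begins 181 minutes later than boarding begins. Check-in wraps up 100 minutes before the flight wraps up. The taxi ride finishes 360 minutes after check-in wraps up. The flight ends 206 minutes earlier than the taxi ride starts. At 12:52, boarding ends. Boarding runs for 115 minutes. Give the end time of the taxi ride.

14:52

Boarding starts at 12:52 − 115 min = 10:57.
The taxi ride starts at 10:57 + 181 min = 13:58.
The flight ends at 13:58 − 206 min = 10:32.
Check-in ends at 10:32 − 100 min = 08:52.
The taxi ride ends at 08:52 + 360 min = 14:52.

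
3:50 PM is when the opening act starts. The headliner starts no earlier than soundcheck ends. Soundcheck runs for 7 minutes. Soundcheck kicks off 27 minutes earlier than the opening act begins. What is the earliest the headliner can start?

3:30 PM

Soundcheck starts at 3:50 PM − 27 min = 3:23 PM.
Soundcheck ends at 3:23 PM + 7 min = 3:30 PM.
The headliner is bounded by soundcheck, so the earliest it can start is 3:30 PM.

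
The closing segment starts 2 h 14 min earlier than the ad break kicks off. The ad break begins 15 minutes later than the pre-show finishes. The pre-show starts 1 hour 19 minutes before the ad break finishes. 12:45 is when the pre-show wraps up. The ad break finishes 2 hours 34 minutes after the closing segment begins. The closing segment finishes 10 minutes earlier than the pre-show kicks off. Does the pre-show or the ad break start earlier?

The ad break starts at 12:45 + 15 min = 13:00.
The closing segment starts at 13:00 − 134 min = 10:46.
The ad break ends at 10:46 + 154 min = 13:20.
The pre-show starts at 13:20 − 79 min = 12:01.
The pre-show starts at 12:01 and the ad break starts at 13:00, so the pre-show is first.

the pre-show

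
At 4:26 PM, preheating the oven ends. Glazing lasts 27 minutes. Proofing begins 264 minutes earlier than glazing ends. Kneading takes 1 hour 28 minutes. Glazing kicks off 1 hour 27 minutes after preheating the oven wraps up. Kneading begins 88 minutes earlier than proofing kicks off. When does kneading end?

Glazing starts at 4:26 PM + 87 min = 5:53 PM.
Glazing ends at 5:53 PM + 27 min = 6:20 PM.
Proofing starts at 6:20 PM − 264 min = 1:56 PM.
Kneading starts at 1:56 PM − 88 min = 12:28 PM.
Kneading ends at 12:28 PM + 88 min = 1:56 PM.

1:56 PM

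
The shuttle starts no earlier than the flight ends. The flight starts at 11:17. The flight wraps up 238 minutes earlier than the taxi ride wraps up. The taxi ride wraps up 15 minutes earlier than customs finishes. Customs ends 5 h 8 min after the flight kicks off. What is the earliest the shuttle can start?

12:12

Customs ends at 11:17 + 308 min = 16:25.
The taxi ride ends at 16:25 − 15 min = 16:10.
The flight ends at 16:10 − 238 min = 12:12.
The shuttle is bounded by the flight, so the earliest it can start is 12:12.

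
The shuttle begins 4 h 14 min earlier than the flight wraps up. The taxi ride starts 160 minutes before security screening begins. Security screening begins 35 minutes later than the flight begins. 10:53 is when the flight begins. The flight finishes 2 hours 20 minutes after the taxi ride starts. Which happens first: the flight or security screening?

the flight

Security screening starts at 10:53 + 35 min = 11:28.
The flight starts at 10:53 and security screening starts at 11:28, so the flight is first.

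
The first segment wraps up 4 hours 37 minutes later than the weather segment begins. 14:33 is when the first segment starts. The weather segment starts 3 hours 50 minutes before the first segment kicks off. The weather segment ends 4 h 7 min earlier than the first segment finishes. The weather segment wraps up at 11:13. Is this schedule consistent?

Yes

The weather segment starts at 14:33 − 230 min = 10:43.
The first segment ends at 10:43 + 277 min = 15:20.
The weather segment ends at 15:20 − 247 min = 11:13.
That matches the stated 11:13, so the schedule is consistent.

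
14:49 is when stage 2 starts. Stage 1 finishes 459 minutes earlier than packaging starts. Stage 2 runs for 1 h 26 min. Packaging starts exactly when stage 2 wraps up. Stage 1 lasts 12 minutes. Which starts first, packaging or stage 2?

stage 2

Stage 2 ends at 14:49 + 86 min = 16:15.
So packaging starts at 16:15.
Packaging starts at 16:15 and stage 2 starts at 14:49, so stage 2 is first.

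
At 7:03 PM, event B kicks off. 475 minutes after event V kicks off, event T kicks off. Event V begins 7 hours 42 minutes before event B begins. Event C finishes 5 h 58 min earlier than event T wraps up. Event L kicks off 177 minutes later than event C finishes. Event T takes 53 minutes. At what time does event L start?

Event V starts at 7:03 PM − 462 min = 11:21 AM.
Event T starts at 11:21 AM + 475 min = 7:16 PM.
Event T ends at 7:16 PM + 53 min = 8:09 PM.
Event C ends at 8:09 PM − 358 min = 2:11 PM.
Event L starts at 2:11 PM + 177 min = 5:08 PM.

5:08 PM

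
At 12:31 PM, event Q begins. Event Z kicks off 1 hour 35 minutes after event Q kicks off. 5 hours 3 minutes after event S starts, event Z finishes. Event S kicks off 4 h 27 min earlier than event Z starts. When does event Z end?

2:42 PM

Event Z starts at 12:31 PM + 95 min = 2:06 PM.
Event S starts at 2:06 PM − 267 min = 9:39 AM.
Event Z ends at 9:39 AM + 303 min = 2:42 PM.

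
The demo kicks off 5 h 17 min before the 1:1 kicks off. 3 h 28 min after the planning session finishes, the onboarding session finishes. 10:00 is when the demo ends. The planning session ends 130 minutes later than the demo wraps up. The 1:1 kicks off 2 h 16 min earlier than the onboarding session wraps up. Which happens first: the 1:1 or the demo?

The planning session ends at 10:00 + 130 min = 12:10.
The onboarding session ends at 12:10 + 208 min = 15:38.
The 1:1 starts at 15:38 − 136 min = 13:22.
The demo starts at 13:22 − 317 min = 08:05.
The 1:1 starts at 13:22 and the demo starts at 08:05, so the demo is first.

the demo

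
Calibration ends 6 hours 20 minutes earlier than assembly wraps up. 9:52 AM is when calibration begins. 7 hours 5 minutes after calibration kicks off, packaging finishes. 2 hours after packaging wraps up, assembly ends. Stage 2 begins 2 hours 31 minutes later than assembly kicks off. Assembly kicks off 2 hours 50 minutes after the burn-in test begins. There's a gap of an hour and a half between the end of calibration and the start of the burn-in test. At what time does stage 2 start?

Packaging ends at 9:52 AM + 425 min = 4:57 PM.
Assembly ends at 4:57 PM + 120 min = 6:57 PM.
Calibration ends at 6:57 PM − 380 min = 12:37 PM.
The burn-in test starts at 12:37 PM + 90 min = 2:07 PM.
Assembly starts at 2:07 PM + 170 min = 4:57 PM.
Stage 2 starts at 4:57 PM + 151 min = 7:28 PM.

7:28 PM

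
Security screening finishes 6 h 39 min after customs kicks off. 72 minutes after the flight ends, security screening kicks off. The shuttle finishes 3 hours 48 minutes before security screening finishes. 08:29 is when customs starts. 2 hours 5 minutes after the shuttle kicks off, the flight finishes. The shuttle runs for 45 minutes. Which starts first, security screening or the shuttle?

Security screening ends at 08:29 + 399 min = 15:08.
The shuttle ends at 15:08 − 228 min = 11:20.
The shuttle starts at 11:20 − 45 min = 10:35.
The flight ends at 10:35 + 125 min = 12:40.
Security screening starts at 12:40 + 72 min = 13:52.
Security screening starts at 13:52 and the shuttle starts at 10:35, so the shuttle is first.

the shuttle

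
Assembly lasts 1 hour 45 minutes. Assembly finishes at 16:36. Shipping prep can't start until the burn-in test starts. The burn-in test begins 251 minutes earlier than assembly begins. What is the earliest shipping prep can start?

10:40

Assembly starts at 16:36 − 105 min = 14:51.
The burn-in test starts at 14:51 − 251 min = 10:40.
Shipping prep is bounded by the burn-in test, so the earliest it can start is 10:40.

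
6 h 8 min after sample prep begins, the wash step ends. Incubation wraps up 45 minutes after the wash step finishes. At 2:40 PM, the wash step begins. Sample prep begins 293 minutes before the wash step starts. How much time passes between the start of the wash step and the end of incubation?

Sample prep starts at 2:40 PM − 293 min = 9:47 AM.
The wash step ends at 9:47 AM + 368 min = 3:55 PM.
Incubation ends at 3:55 PM + 45 min = 4:40 PM.
From 2:40 PM to 4:40 PM is 2 hours.

2 hours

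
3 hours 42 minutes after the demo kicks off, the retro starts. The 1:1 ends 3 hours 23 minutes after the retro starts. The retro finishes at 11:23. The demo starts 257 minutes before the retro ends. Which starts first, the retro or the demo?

The demo starts at 11:23 − 257 min = 07:06.
The retro starts at 07:06 + 222 min = 10:48.
The retro starts at 10:48 and the demo starts at 07:06, so the demo is first.

the demo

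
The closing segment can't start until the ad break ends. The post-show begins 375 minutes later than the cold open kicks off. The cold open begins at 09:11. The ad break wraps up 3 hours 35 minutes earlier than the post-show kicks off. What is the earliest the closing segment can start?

The post-show starts at 09:11 + 375 min = 15:26.
The ad break ends at 15:26 − 215 min = 11:51.
The closing segment is bounded by the ad break, so the earliest it can start is 11:51.

11:51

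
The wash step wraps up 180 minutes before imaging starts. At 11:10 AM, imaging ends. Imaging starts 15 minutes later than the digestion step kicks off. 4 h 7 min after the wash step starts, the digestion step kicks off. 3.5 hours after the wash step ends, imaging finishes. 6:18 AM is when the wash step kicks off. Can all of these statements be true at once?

The digestion step starts at 6:18 AM + 247 min = 10:25 AM.
Imaging starts at 10:25 AM + 15 min = 10:40 AM.
The wash step ends at 10:40 AM − 180 min = 7:40 AM.
Imaging ends at 7:40 AM + 210 min = 11:10 AM.
That matches the stated 11:10 AM, so the schedule is consistent.

Yes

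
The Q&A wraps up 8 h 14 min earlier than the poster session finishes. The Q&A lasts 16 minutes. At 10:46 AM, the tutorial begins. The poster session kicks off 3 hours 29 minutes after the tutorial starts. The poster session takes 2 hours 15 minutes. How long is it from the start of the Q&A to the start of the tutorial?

2 h 46 min

The poster session starts at 10:46 AM + 209 min = 2:15 PM.
The poster session ends at 2:15 PM + 135 min = 4:30 PM.
The Q&A ends at 4:30 PM − 494 min = 8:16 AM.
The Q&A starts at 8:16 AM − 16 min = 8:00 AM.
From 8:00 AM to 10:46 AM is 2 h 46 min.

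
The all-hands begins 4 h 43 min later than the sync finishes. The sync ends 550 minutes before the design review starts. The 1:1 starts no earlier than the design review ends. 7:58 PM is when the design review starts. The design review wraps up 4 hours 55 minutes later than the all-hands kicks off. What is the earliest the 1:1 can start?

The sync ends at 7:58 PM − 550 min = 10:48 AM.
The all-hands starts at 10:48 AM + 283 min = 3:31 PM.
The design review ends at 3:31 PM + 295 min = 8:26 PM.
The 1:1 is bounded by the design review, so the earliest it can start is 8:26 PM.

8:26 PM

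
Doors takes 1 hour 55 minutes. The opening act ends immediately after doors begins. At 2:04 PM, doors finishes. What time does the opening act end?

12:09 PM

Doors starts at 2:04 PM − 115 min = 12:09 PM.
So the opening act ends at 12:09 PM.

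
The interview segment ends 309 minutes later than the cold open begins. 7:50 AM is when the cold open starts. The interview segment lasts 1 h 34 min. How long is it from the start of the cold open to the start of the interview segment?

The interview segment ends at 7:50 AM + 309 min = 12:59 PM.
The interview segment starts at 12:59 PM − 94 min = 11:25 AM.
From 7:50 AM to 11:25 AM is 3 hours 35 minutes.

3 hours 35 minutes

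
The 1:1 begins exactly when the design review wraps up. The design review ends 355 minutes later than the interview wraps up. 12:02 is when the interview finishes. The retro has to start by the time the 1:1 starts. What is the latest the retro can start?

17:57

The design review ends at 12:02 + 355 min = 17:57.
So the 1:1 starts at 17:57.
The retro is bounded by the 1:1, so the latest it can start is 17:57.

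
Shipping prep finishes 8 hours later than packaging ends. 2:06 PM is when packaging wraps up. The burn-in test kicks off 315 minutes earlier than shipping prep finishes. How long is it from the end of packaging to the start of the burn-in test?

2 hours 45 minutes

Shipping prep ends at 2:06 PM + 480 min = 10:06 PM.
The burn-in test starts at 10:06 PM − 315 min = 4:51 PM.
From 2:06 PM to 4:51 PM is 2 hours 45 minutes.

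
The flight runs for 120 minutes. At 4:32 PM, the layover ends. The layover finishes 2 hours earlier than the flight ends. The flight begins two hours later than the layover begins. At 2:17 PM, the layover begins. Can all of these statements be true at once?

The flight starts at 2:17 PM + 120 min = 4:17 PM.
The flight ends at 4:17 PM + 120 min = 6:17 PM.
The layover ends at 6:17 PM − 120 min = 4:17 PM.
But the layover is also said to end at 4:32 PM — a 15-minute conflict.

No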